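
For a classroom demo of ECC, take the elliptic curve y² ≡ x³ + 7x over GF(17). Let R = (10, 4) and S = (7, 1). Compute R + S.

(1, 5)

(10, 4) + (7, 1). λ = (1 - 4)/(7 - 10) ≡ 14/14 mod 17. 14⁻¹ ≡ 11 (mod 17), so λ ≡ 1.
  x = λ² - 10 - 7 = 1 - 17 ≡ 1; y = λ·(10 - 1) - 4 ≡ 5. → (1, 5)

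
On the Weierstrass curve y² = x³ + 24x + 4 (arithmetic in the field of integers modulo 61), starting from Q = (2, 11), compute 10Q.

Repeated addition: build up to 10Q.
2Q: tangent at (2, 11): λ = (3·2² + 24)/(2·11) ≡ 36/22. 22⁻¹ ≡ 25 (mod 61), so λ ≡ 36·25 ≡ 46.
  x = λ² - 2 - 2 = 2116 - 4 ≡ 38; y = λ·(2 - 38) - 11 ≡ 41. → (38, 41)
3Q: (38, 41) + (2, 11). λ = (11 - 41)/(2 - 38) ≡ 31/25 mod 61. 25⁻¹ ≡ 22 (mod 61), so λ ≡ 11.
  x = λ² - 38 - 2 = 121 - 40 ≡ 20; y = λ·(38 - 20) - 41 ≡ 35. → (20, 35)
4Q: (20, 35) + (2, 11). λ = (11 - 35)/(2 - 20) ≡ 37/43 mod 61. 43⁻¹ ≡ 44 (mod 61) since 43·44 = 1892 ≡ 1, so λ ≡ 42.
  x = λ² - 20 - 2 = 1764 - 22 ≡ 34; y = λ·(20 - 34) - 35 ≡ 48. → (34, 48)
5Q: (34, 48) + (2, 11). λ = (11 - 48)/(2 - 34) ≡ 24/29 mod 61. 29⁻¹ ≡ 40 (mod 61) since 29·40 = 1160 ≡ 1, so λ ≡ 45.
  x = λ² - 34 - 2 = 2025 - 36 ≡ 37; y = λ·(34 - 37) - 48 ≡ 0. → (37, 0)
6Q: (37, 0) + (2, 11). λ = (11 - 0)/(2 - 37) ≡ 11/26 mod 61. 26⁻¹ ≡ 54 (mod 61) since 26·54 = 1404 ≡ 1, so λ ≡ 45.
  x = λ² - 37 - 2 = 2025 - 39 ≡ 34; y = λ·(37 - 34) - 0 ≡ 13. → (34, 13)
7Q: (34, 13) + (2, 11). λ = (11 - 13)/(2 - 34) ≡ 59/29 mod 61. 29⁻¹ ≡ 40 (mod 61), so λ ≡ 42.
  x = λ² - 34 - 2 = 1764 - 36 ≡ 20; y = λ·(34 - 20) - 13 ≡ 26. → (20, 26)
8Q: (20, 26) + (2, 11). λ = (11 - 26)/(2 - 20) ≡ 46/43 mod 61. 43⁻¹ ≡ 44 (mod 61), so λ ≡ 11.
  x = λ² - 20 - 2 = 121 - 22 ≡ 38; y = λ·(20 - 38) - 26 ≡ 20. → (38, 20)
9Q: (38, 20) + (2, 11). λ = (11 - 20)/(2 - 38) ≡ 52/25 mod 61. 25⁻¹ ≡ 22 (mod 61), so λ ≡ 46.
  x = λ² - 38 - 2 = 2116 - 40 ≡ 2; y = λ·(38 - 2) - 20 ≡ 50. → (2, 50)
10Q: (2, 50) + (2, 11): same x and y₁ ≡ -y₂, so the sum is O.

O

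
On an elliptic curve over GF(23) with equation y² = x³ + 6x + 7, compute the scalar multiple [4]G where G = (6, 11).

(3, 12)

Repeated addition: build up to 4G.
2G: tangent at (6, 11): λ = (3·6² + 6)/(2·11) ≡ 22/22. 22⁻¹ ≡ 22 (mod 23) since 22·22 = 484 ≡ 1, so λ ≡ 22·22 ≡ 1.
  x = λ² - 6 - 6 = 1 - 12 ≡ 12; y = λ·(6 - 12) - 11 ≡ 6. → (12, 6)
3G: (12, 6) + (6, 11). λ = (11 - 6)/(6 - 12) ≡ 5/17 mod 23. 17⁻¹ ≡ 19 (mod 23) since 17·19 = 323 ≡ 1, so λ ≡ 3.
  x = λ² - 12 - 6 = 9 - 18 ≡ 14; y = λ·(12 - 14) - 6 ≡ 11. → (14, 11)
4G: (14, 11) + (6, 11). λ = (11 - 11)/(6 - 14) ≡ 0/15 mod 23. 15⁻¹ ≡ 20 (mod 23) since 15·20 = 300 ≡ 1, so λ ≡ 0.
  x = λ² - 14 - 6 = 0 - 20 ≡ 3; y = λ·(14 - 3) - 11 ≡ 12. → (3, 12)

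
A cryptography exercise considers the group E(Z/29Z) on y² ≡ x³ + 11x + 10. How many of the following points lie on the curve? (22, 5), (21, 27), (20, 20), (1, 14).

3

(22, 5): 5² ≡ 25, rhs ≡ 25 → on.
(21, 27): 27² ≡ 4, rhs ≡ 19 → off.
(20, 20): 20² ≡ 23, rhs ≡ 23 → on.
(1, 14): 14² ≡ 22, rhs ≡ 22 → on.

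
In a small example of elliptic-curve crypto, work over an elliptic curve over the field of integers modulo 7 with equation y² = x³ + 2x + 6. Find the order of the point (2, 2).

2P: tangent at (2, 2): λ = (3·2² + 2)/(2·2) ≡ 0/4. 4⁻¹ ≡ 2 (mod 7) since 4·2 = 8 ≡ 1, so λ ≡ 0·2 ≡ 0.
  x = λ² - 2 - 2 = 0 - 4 ≡ 3; y = λ·(2 - 3) - 2 ≡ 5. → (3, 5)
3P: (3, 5) + (2, 2). λ = (2 - 5)/(2 - 3) ≡ 4/6 mod 7. 6⁻¹ ≡ 6 (mod 7) since 6·6 = 36 ≡ 1, so λ ≡ 3.
  x = λ² - 3 - 2 = 9 - 5 ≡ 4; y = λ·(3 - 4) - 5 ≡ 6. → (4, 6)
4P: (4, 6) + (2, 2). λ = (2 - 6)/(2 - 4) ≡ 3/5 mod 7. 5⁻¹ ≡ 3 (mod 7), so λ ≡ 2.
  x = λ² - 4 - 2 = 4 - 6 ≡ 5; y = λ·(4 - 5) - 6 ≡ 6. → (5, 6)
5P: (5, 6) + (2, 2). λ = (2 - 6)/(2 - 5) ≡ 3/4 mod 7. 4⁻¹ ≡ 2 (mod 7), so λ ≡ 6.
  x = λ² - 5 - 2 = 36 - 7 ≡ 1; y = λ·(5 - 1) - 6 ≡ 4. → (1, 4)
6P: (1, 4) + (2, 2). λ = (2 - 4)/(2 - 1) ≡ 5/1 mod 7. 1⁻¹ ≡ 1 (mod 7), so λ ≡ 5.
  x = λ² - 1 - 2 = 25 - 3 ≡ 1; y = λ·(1 - 1) - 4 ≡ 3. → (1, 3)
7P: (1, 3) + (2, 2). λ = (2 - 3)/(2 - 1) ≡ 6/1 mod 7. 1⁻¹ ≡ 1 (mod 7), so λ ≡ 6.
  x = λ² - 1 - 2 = 36 - 3 ≡ 5; y = λ·(1 - 5) - 3 ≡ 1. → (5, 1)
8P: (5, 1) + (2, 2). λ = (2 - 1)/(2 - 5) ≡ 1/4 mod 7. 4⁻¹ ≡ 2 (mod 7), so λ ≡ 2.
  x = λ² - 5 - 2 = 4 - 7 ≡ 4; y = λ·(5 - 4) - 1 ≡ 1. → (4, 1)
9P: (4, 1) + (2, 2). λ = (2 - 1)/(2 - 4) ≡ 1/5 mod 7. 5⁻¹ ≡ 3 (mod 7) since 5·3 = 15 ≡ 1, so λ ≡ 3.
  x = λ² - 4 - 2 = 9 - 6 ≡ 3; y = λ·(4 - 3) - 1 ≡ 2. → (3, 2)
10P: (3, 2) + (2, 2). λ = (2 - 2)/(2 - 3) ≡ 0/6 mod 7. 6⁻¹ ≡ 6 (mod 7), so λ ≡ 0.
  x = λ² - 3 - 2 = 0 - 5 ≡ 2; y = λ·(3 - 2) - 2 ≡ 5. → (2, 5)
11P: (2, 5) + (2, 2): same x and y₁ ≡ -y₂, so the sum is ∞.
11P = ∞, so the order is 11.

11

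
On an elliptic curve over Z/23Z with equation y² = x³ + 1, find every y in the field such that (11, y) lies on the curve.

x³ + 0x + 1 = 1332 ≡ 21 (mod 23).
21 is a non-residue mod 23; no y exists.

none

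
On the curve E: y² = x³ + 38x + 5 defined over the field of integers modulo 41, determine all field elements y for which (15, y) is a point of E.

none

x³ + 38x + 5 = 3950 ≡ 14 (mod 41).
14 is a non-residue mod 41; no y exists.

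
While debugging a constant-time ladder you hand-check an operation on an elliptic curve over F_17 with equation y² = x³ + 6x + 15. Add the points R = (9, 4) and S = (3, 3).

(14, 15)

(9, 4) + (3, 3). λ = (3 - 4)/(3 - 9) ≡ 16/11 mod 17. 11⁻¹ ≡ 14 (mod 17) since 11·14 = 154 ≡ 1, so λ ≡ 3.
  x = λ² - 9 - 3 = 9 - 12 ≡ 14; y = λ·(9 - 14) - 4 ≡ 15. → (14, 15)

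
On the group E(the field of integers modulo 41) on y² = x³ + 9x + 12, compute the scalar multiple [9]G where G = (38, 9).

(18, 26)

Repeated addition: build up to 9G.
2G: tangent at (38, 9): λ = (3·38² + 9)/(2·9) ≡ 36/18. 18⁻¹ ≡ 16 (mod 41) since 18·16 = 288 ≡ 1, so λ ≡ 36·16 ≡ 2.
  x = λ² - 38 - 38 = 4 - 76 ≡ 10; y = λ·(38 - 10) - 9 ≡ 6. → (10, 6)
3G: (10, 6) + (38, 9). λ = (9 - 6)/(38 - 10) ≡ 3/28 mod 41. 28⁻¹ ≡ 22 (mod 41), so λ ≡ 25.
  x = λ² - 10 - 38 = 625 - 48 ≡ 3; y = λ·(10 - 3) - 6 ≡ 5. → (3, 5)
4G: (3, 5) + (38, 9). λ = (9 - 5)/(38 - 3) ≡ 4/35 mod 41. 35⁻¹ ≡ 34 (mod 41) since 35·34 = 1190 ≡ 1, so λ ≡ 13.
  x = λ² - 3 - 38 = 169 - 41 ≡ 5; y = λ·(3 - 5) - 5 ≡ 10. → (5, 10)
5G: (5, 10) + (38, 9). λ = (9 - 10)/(38 - 5) ≡ 40/33 mod 41. 33⁻¹ ≡ 5 (mod 41) since 33·5 = 165 ≡ 1, so λ ≡ 36.
  x = λ² - 5 - 38 = 1296 - 43 ≡ 23; y = λ·(5 - 23) - 10 ≡ 39. → (23, 39)
6G: (23, 39) + (38, 9). λ = (9 - 39)/(38 - 23) ≡ 11/15 mod 41. 15⁻¹ ≡ 11 (mod 41), so λ ≡ 39.
  x = λ² - 23 - 38 = 1521 - 61 ≡ 25; y = λ·(23 - 25) - 39 ≡ 6. → (25, 6)
7G: (25, 6) + (38, 9). λ = (9 - 6)/(38 - 25) ≡ 3/13 mod 41. 13⁻¹ ≡ 19 (mod 41) since 13·19 = 247 ≡ 1, so λ ≡ 16.
  x = λ² - 25 - 38 = 256 - 63 ≡ 29; y = λ·(25 - 29) - 6 ≡ 12. → (29, 12)
8G: (29, 12) + (38, 9). λ = (9 - 12)/(38 - 29) ≡ 38/9 mod 41. 9⁻¹ ≡ 32 (mod 41), so λ ≡ 27.
  x = λ² - 29 - 38 = 729 - 67 ≡ 6; y = λ·(29 - 6) - 12 ≡ 35. → (6, 35)
9G: (6, 35) + (38, 9). λ = (9 - 35)/(38 - 6) ≡ 15/32 mod 41. 32⁻¹ ≡ 9 (mod 41), so λ ≡ 12.
  x = λ² - 6 - 38 = 144 - 44 ≡ 18; y = λ·(6 - 18) - 35 ≡ 26. → (18, 26)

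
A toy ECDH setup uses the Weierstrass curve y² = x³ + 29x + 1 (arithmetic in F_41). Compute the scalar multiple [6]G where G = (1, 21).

(19, 21)

Repeated addition: build up to 6G.
2G: tangent at (1, 21): λ = (3·1² + 29)/(2·21) ≡ 32/1. 1⁻¹ ≡ 1 (mod 41) since 1·1 = 1 ≡ 1, so λ ≡ 32·1 ≡ 32.
  x = λ² - 1 - 1 = 1024 - 2 ≡ 38; y = λ·(1 - 38) - 21 ≡ 25. → (38, 25)
3G: (38, 25) + (1, 21). λ = (21 - 25)/(1 - 38) ≡ 37/4 mod 41. 4⁻¹ ≡ 31 (mod 41), so λ ≡ 40.
  x = λ² - 38 - 1 = 1600 - 39 ≡ 3; y = λ·(38 - 3) - 25 ≡ 22. → (3, 22)
4G: (3, 22) + (1, 21). λ = (21 - 22)/(1 - 3) ≡ 40/39 mod 41. 39⁻¹ ≡ 20 (mod 41) since 39·20 = 780 ≡ 1, so λ ≡ 21.
  x = λ² - 3 - 1 = 441 - 4 ≡ 27; y = λ·(3 - 27) - 22 ≡ 7. → (27, 7)
5G: (27, 7) + (1, 21). λ = (21 - 7)/(1 - 27) ≡ 14/15 mod 41. 15⁻¹ ≡ 11 (mod 41) since 15·11 = 165 ≡ 1, so λ ≡ 31.
  x = λ² - 27 - 1 = 961 - 28 ≡ 31; y = λ·(27 - 31) - 7 ≡ 33. → (31, 33)
6G: (31, 33) + (1, 21). λ = (21 - 33)/(1 - 31) ≡ 29/11 mod 41. 11⁻¹ ≡ 15 (mod 41) since 11·15 = 165 ≡ 1, so λ ≡ 25.
  x = λ² - 31 - 1 = 625 - 32 ≡ 19; y = λ·(31 - 19) - 33 ≡ 21. → (19, 21)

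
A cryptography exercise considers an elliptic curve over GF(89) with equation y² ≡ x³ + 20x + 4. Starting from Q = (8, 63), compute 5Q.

(11, 24)

Repeated addition: build up to 5Q.
2Q: tangent at (8, 63): λ = (3·8² + 20)/(2·63) ≡ 34/37. 37⁻¹ ≡ 77 (mod 89), so λ ≡ 34·77 ≡ 37.
  x = λ² - 8 - 8 = 1369 - 16 ≡ 18; y = λ·(8 - 18) - 63 ≡ 12. → (18, 12)
3Q: (18, 12) + (8, 63). λ = (63 - 12)/(8 - 18) ≡ 51/79 mod 89. 79⁻¹ ≡ 80 (mod 89) since 79·80 = 6320 ≡ 1, so λ ≡ 75.
  x = λ² - 18 - 8 = 5625 - 26 ≡ 81; y = λ·(18 - 81) - 12 ≡ 69. → (81, 69)
4Q: (81, 69) + (8, 63). λ = (63 - 69)/(8 - 81) ≡ 83/16 mod 89. 16⁻¹ ≡ 39 (mod 89), so λ ≡ 33.
  x = λ² - 81 - 8 = 1089 - 89 ≡ 21; y = λ·(81 - 21) - 69 ≡ 42. → (21, 42)
5Q: (21, 42) + (8, 63). λ = (63 - 42)/(8 - 21) ≡ 21/76 mod 89. 76⁻¹ ≡ 41 (mod 89), so λ ≡ 60.
  x = λ² - 21 - 8 = 3600 - 29 ≡ 11; y = λ·(21 - 11) - 42 ≡ 24. → (11, 24)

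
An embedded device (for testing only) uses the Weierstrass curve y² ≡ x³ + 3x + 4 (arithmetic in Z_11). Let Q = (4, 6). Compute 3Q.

(0, 9)

Repeated addition: build up to 3Q.
2Q: tangent at (4, 6): λ = (3·4² + 3)/(2·6) ≡ 7/1. 1⁻¹ ≡ 1 (mod 11), so λ ≡ 7·1 ≡ 7.
  x = λ² - 4 - 4 = 49 - 8 ≡ 8; y = λ·(4 - 8) - 6 ≡ 10. → (8, 10)
3Q: (8, 10) + (4, 6). λ = (6 - 10)/(4 - 8) ≡ 7/7 mod 11. 7⁻¹ ≡ 8 (mod 11) since 7·8 = 56 ≡ 1, so λ ≡ 1.
  x = λ² - 8 - 4 = 1 - 12 ≡ 0; y = λ·(8 - 0) - 10 ≡ 9. → (0, 9)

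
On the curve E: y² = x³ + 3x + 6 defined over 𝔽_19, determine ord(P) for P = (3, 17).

2P: tangent at (3, 17): λ = (3·3² + 3)/(2·17) ≡ 11/15. 15⁻¹ ≡ 14 (mod 19), so λ ≡ 11·14 ≡ 2.
  x = λ² - 3 - 3 = 4 - 6 ≡ 17; y = λ·(3 - 17) - 17 ≡ 12. → (17, 12)
3P: (17, 12) + (3, 17). λ = (17 - 12)/(3 - 17) ≡ 5/5 mod 19. 5⁻¹ ≡ 4 (mod 19) since 5·4 = 20 ≡ 1, so λ ≡ 1.
  x = λ² - 17 - 3 = 1 - 20 ≡ 0; y = λ·(17 - 0) - 12 ≡ 5. → (0, 5)
4P: (0, 5) + (3, 17). λ = (17 - 5)/(3 - 0) ≡ 12/3 mod 19. 3⁻¹ ≡ 13 (mod 19) since 3·13 = 39 ≡ 1, so λ ≡ 4.
  x = λ² - 0 - 3 = 16 - 3 ≡ 13; y = λ·(0 - 13) - 5 ≡ 0. → (13, 0)
5P: (13, 0) + (3, 17). λ = (17 - 0)/(3 - 13) ≡ 17/9 mod 19. 9⁻¹ ≡ 17 (mod 19), so λ ≡ 4.
  x = λ² - 13 - 3 = 16 - 16 ≡ 0; y = λ·(13 - 0) - 0 ≡ 14. → (0, 14)
6P: (0, 14) + (3, 17). λ = (17 - 14)/(3 - 0) ≡ 3/3 mod 19. 3⁻¹ ≡ 13 (mod 19) since 3·13 = 39 ≡ 1, so λ ≡ 1.
  x = λ² - 0 - 3 = 1 - 3 ≡ 17; y = λ·(0 - 17) - 14 ≡ 7. → (17, 7)
7P: (17, 7) + (3, 17). λ = (17 - 7)/(3 - 17) ≡ 10/5 mod 19. 5⁻¹ ≡ 4 (mod 19), so λ ≡ 2.
  x = λ² - 17 - 3 = 4 - 20 ≡ 3; y = λ·(17 - 3) - 7 ≡ 2. → (3, 2)
8P: (3, 2) + (3, 17): same x and y₁ ≡ -y₂, so the sum is ∞.
8P = ∞, so the order is 8.

8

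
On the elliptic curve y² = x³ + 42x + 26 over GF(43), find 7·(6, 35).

(6, 8)

Write P = (6, 35).
Repeated addition: build up to 7P.
2P: tangent at (6, 35): λ = (3·6² + 42)/(2·35) ≡ 21/27. 27⁻¹ ≡ 8 (mod 43), so λ ≡ 21·8 ≡ 39.
  x = λ² - 6 - 6 = 1521 - 12 ≡ 4; y = λ·(6 - 4) - 35 ≡ 0. → (4, 0)
3P: (4, 0) + (6, 35). λ = (35 - 0)/(6 - 4) ≡ 35/2 mod 43. 2⁻¹ ≡ 22 (mod 43), so λ ≡ 39.
  x = λ² - 4 - 6 = 1521 - 10 ≡ 6; y = λ·(4 - 6) - 0 ≡ 8. → (6, 8)
4P: (6, 8) + (6, 35): same x and y₁ ≡ -y₂, so the sum is ∞.
5P: ∞ + (6, 35) = (6, 35) (identity).
6P: tangent at (6, 35): λ = (3·6² + 42)/(2·35) ≡ 21/27. 27⁻¹ ≡ 8 (mod 43) since 27·8 = 216 ≡ 1, so λ ≡ 21·8 ≡ 39.
  x = λ² - 6 - 6 = 1521 - 12 ≡ 4; y = λ·(6 - 4) - 35 ≡ 0. → (4, 0)
7P: (4, 0) + (6, 35). λ = (35 - 0)/(6 - 4) ≡ 35/2 mod 43. 2⁻¹ ≡ 22 (mod 43), so λ ≡ 39.
  x = λ² - 4 - 6 = 1521 - 10 ≡ 6; y = λ·(4 - 6) - 0 ≡ 8. → (6, 8)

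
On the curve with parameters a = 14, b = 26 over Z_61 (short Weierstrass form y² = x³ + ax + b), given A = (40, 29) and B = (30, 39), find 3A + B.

First 3A:
Repeated addition: build up to 3A.
2A: tangent at (40, 29): λ = (3·40² + 14)/(2·29) ≡ 56/58. 58⁻¹ ≡ 20 (mod 61) since 58·20 = 1160 ≡ 1, so λ ≡ 56·20 ≡ 22.
  x = λ² - 40 - 40 = 484 - 80 ≡ 38; y = λ·(40 - 38) - 29 ≡ 15. → (38, 15)
3A: (38, 15) + (40, 29). λ = (29 - 15)/(40 - 38) ≡ 14/2 mod 61. 2⁻¹ ≡ 31 (mod 61) since 2·31 = 62 ≡ 1, so λ ≡ 7.
  x = λ² - 38 - 40 = 49 - 78 ≡ 32; y = λ·(38 - 32) - 15 ≡ 27. → (32, 27)
3A = (32, 27).
Finally 3A + B:
(32, 27) + (30, 39). λ = (39 - 27)/(30 - 32) ≡ 12/59 mod 61. 59⁻¹ ≡ 30 (mod 61) since 59·30 = 1770 ≡ 1, so λ ≡ 55.
  x = λ² - 32 - 30 = 3025 - 62 ≡ 35; y = λ·(32 - 35) - 27 ≡ 52. → (35, 52)

(35, 52)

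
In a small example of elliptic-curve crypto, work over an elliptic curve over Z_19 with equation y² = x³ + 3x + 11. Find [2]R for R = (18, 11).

tangent at (18, 11): λ = (3·18² + 3)/(2·11) ≡ 6/3. 3⁻¹ ≡ 13 (mod 19) since 3·13 = 39 ≡ 1, so λ ≡ 6·13 ≡ 2.
  x = λ² - 18 - 18 = 4 - 36 ≡ 6; y = λ·(18 - 6) - 11 ≡ 13. → (6, 13)

(6, 13)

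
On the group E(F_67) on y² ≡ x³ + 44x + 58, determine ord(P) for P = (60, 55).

2P: tangent at (60, 55): λ = (3·60² + 44)/(2·55) ≡ 57/43. 43⁻¹ ≡ 53 (mod 67), so λ ≡ 57·53 ≡ 6.
  x = λ² - 60 - 60 = 36 - 120 ≡ 50; y = λ·(60 - 50) - 55 ≡ 5. → (50, 5)
3P: (50, 5) + (60, 55). λ = (55 - 5)/(60 - 50) ≡ 50/10 mod 67. 10⁻¹ ≡ 47 (mod 67), so λ ≡ 5.
  x = λ² - 50 - 60 = 25 - 110 ≡ 49; y = λ·(50 - 49) - 5 ≡ 0. → (49, 0)
4P: (49, 0) + (60, 55). λ = (55 - 0)/(60 - 49) ≡ 55/11 mod 67. 11⁻¹ ≡ 61 (mod 67) since 11·61 = 671 ≡ 1, so λ ≡ 5.
  x = λ² - 49 - 60 = 25 - 109 ≡ 50; y = λ·(49 - 50) - 0 ≡ 62. → (50, 62)
5P: (50, 62) + (60, 55). λ = (55 - 62)/(60 - 50) ≡ 60/10 mod 67. 10⁻¹ ≡ 47 (mod 67) since 10·47 = 470 ≡ 1, so λ ≡ 6.
  x = λ² - 50 - 60 = 36 - 110 ≡ 60; y = λ·(50 - 60) - 62 ≡ 12. → (60, 12)
6P: (60, 12) + (60, 55): same x and y₁ ≡ -y₂, so the sum is O.
6P = O, so the order is 6.

6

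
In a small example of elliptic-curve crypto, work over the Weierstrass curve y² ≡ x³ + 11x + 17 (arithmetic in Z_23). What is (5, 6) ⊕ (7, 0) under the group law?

(20, 16)

(5, 6) + (7, 0). λ = (0 - 6)/(7 - 5) ≡ 17/2 mod 23. 2⁻¹ ≡ 12 (mod 23) since 2·12 = 24 ≡ 1, so λ ≡ 20.
  x = λ² - 5 - 7 = 400 - 12 ≡ 20; y = λ·(5 - 20) - 6 ≡ 16. → (20, 16)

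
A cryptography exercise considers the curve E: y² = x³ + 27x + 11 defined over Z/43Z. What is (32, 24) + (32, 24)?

(0, 21)

tangent at (32, 24): λ = (3·32² + 27)/(2·24) ≡ 3/5. 5⁻¹ ≡ 26 (mod 43), so λ ≡ 3·26 ≡ 35.
  x = λ² - 32 - 32 = 1225 - 64 ≡ 0; y = λ·(32 - 0) - 24 ≡ 21. → (0, 21)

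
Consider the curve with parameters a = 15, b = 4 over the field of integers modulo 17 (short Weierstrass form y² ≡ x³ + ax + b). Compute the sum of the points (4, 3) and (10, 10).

(4, 3) + (10, 10). λ = (10 - 3)/(10 - 4) ≡ 7/6 mod 17. 6⁻¹ ≡ 3 (mod 17) since 6·3 = 18 ≡ 1, so λ ≡ 4.
  x = λ² - 4 - 10 = 16 - 14 ≡ 2; y = λ·(4 - 2) - 3 ≡ 5. → (2, 5)

(2, 5)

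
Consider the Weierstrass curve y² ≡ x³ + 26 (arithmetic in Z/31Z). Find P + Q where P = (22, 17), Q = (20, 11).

(22, 17) + (20, 11). λ = (11 - 17)/(20 - 22) ≡ 25/29 mod 31. 29⁻¹ ≡ 15 (mod 31), so λ ≡ 3.
  x = λ² - 22 - 20 = 9 - 42 ≡ 29; y = λ·(22 - 29) - 17 ≡ 24. → (29, 24)

(29, 24)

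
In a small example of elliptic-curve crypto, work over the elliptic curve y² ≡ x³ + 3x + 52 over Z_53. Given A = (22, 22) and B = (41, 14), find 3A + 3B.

First 3A:
Repeated addition: build up to 3A.
2A: tangent at (22, 22): λ = (3·22² + 3)/(2·22) ≡ 24/44. 44⁻¹ ≡ 47 (mod 53) since 44·47 = 2068 ≡ 1, so λ ≡ 24·47 ≡ 15.
  x = λ² - 22 - 22 = 225 - 44 ≡ 22; y = λ·(22 - 22) - 22 ≡ 31. → (22, 31)
3A: (22, 31) + (22, 22): same x and y₁ ≡ -y₂, so the sum is O.
3A = O.
Next 3B:
Repeated addition: build up to 3B.
2B: tangent at (41, 14): λ = (3·41² + 3)/(2·14) ≡ 11/28. 28⁻¹ ≡ 36 (mod 53), so λ ≡ 11·36 ≡ 25.
  x = λ² - 41 - 41 = 625 - 82 ≡ 13; y = λ·(41 - 13) - 14 ≡ 50. → (13, 50)
3B: (13, 50) + (41, 14). λ = (14 - 50)/(41 - 13) ≡ 17/28 mod 53. 28⁻¹ ≡ 36 (mod 53), so λ ≡ 29.
  x = λ² - 13 - 41 = 841 - 54 ≡ 45; y = λ·(13 - 45) - 50 ≡ 29. → (45, 29)
3B = (45, 29).
Finally 3A + 3B:
O + (45, 29) = (45, 29) (identity).

(45, 29)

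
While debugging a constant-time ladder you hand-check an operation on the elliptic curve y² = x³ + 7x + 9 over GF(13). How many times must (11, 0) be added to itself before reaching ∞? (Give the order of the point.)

2

2P: (11, 0) + (11, 0): same x and y₁ ≡ -y₂, so the sum is ∞.
2P = ∞, so the order is 2.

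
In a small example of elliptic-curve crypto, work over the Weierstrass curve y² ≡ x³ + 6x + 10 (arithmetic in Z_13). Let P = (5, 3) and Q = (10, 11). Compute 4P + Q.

First 4P:
Double-and-add on 4 = (100)₂. Start with P = (5, 3) for the leading 1-bit.
double: tangent at (5, 3): λ = (3·5² + 6)/(2·3) ≡ 3/6. 6⁻¹ ≡ 11 (mod 13) since 6·11 = 66 ≡ 1, so λ ≡ 3·11 ≡ 7.
  x = λ² - 5 - 5 = 49 - 10 ≡ 0; y = λ·(5 - 0) - 3 ≡ 6. → (0, 6)
double: tangent at (0, 6): λ = (3·0² + 6)/(2·6) ≡ 6/12. 12⁻¹ ≡ 12 (mod 13), so λ ≡ 6·12 ≡ 7.
  x = λ² - 0 - 0 = 49 - 0 ≡ 10; y = λ·(0 - 10) - 6 ≡ 2. → (10, 2)
4P = (10, 2).
Finally 4P + Q:
(10, 2) + (10, 11): same x and y₁ ≡ -y₂, so the sum is ∞.

O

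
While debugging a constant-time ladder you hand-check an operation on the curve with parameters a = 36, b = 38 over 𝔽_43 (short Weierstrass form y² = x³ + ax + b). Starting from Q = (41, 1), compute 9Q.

Repeated addition: build up to 9Q.
2Q: tangent at (41, 1): λ = (3·41² + 36)/(2·1) ≡ 5/2. 2⁻¹ ≡ 22 (mod 43), so λ ≡ 5·22 ≡ 24.
  x = λ² - 41 - 41 = 576 - 82 ≡ 21; y = λ·(41 - 21) - 1 ≡ 6. → (21, 6)
3Q: (21, 6) + (41, 1). λ = (1 - 6)/(41 - 21) ≡ 38/20 mod 43. 20⁻¹ ≡ 28 (mod 43), so λ ≡ 32.
  x = λ² - 21 - 41 = 1024 - 62 ≡ 16; y = λ·(21 - 16) - 6 ≡ 25. → (16, 25)
4Q: (16, 25) + (41, 1). λ = (1 - 25)/(41 - 16) ≡ 19/25 mod 43. 25⁻¹ ≡ 31 (mod 43), so λ ≡ 30.
  x = λ² - 16 - 41 = 900 - 57 ≡ 26; y = λ·(16 - 26) - 25 ≡ 19. → (26, 19)
5Q: (26, 19) + (41, 1). λ = (1 - 19)/(41 - 26) ≡ 25/15 mod 43. 15⁻¹ ≡ 23 (mod 43) since 15·23 = 345 ≡ 1, so λ ≡ 16.
  x = λ² - 26 - 41 = 256 - 67 ≡ 17; y = λ·(26 - 17) - 19 ≡ 39. → (17, 39)
6Q: (17, 39) + (41, 1). λ = (1 - 39)/(41 - 17) ≡ 5/24 mod 43. 24⁻¹ ≡ 9 (mod 43), so λ ≡ 2.
  x = λ² - 17 - 41 = 4 - 58 ≡ 32; y = λ·(17 - 32) - 39 ≡ 17. → (32, 17)
7Q: (32, 17) + (41, 1). λ = (1 - 17)/(41 - 32) ≡ 27/9 mod 43. 9⁻¹ ≡ 24 (mod 43) since 9·24 = 216 ≡ 1, so λ ≡ 3.
  x = λ² - 32 - 41 = 9 - 73 ≡ 22; y = λ·(32 - 22) - 17 ≡ 13. → (22, 13)
8Q: (22, 13) + (41, 1). λ = (1 - 13)/(41 - 22) ≡ 31/19 mod 43. 19⁻¹ ≡ 34 (mod 43), so λ ≡ 22.
  x = λ² - 22 - 41 = 484 - 63 ≡ 34; y = λ·(22 - 34) - 13 ≡ 24. → (34, 24)
9Q: (34, 24) + (41, 1). λ = (1 - 24)/(41 - 34) ≡ 20/7 mod 43. 7⁻¹ ≡ 37 (mod 43), so λ ≡ 9.
  x = λ² - 34 - 41 = 81 - 75 ≡ 6; y = λ·(34 - 6) - 24 ≡ 13. → (6, 13)

(6, 13)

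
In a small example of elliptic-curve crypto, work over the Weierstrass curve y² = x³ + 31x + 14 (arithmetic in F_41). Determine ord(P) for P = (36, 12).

2P: tangent at (36, 12): λ = (3·36² + 31)/(2·12) ≡ 24/24. 24⁻¹ ≡ 12 (mod 41), so λ ≡ 24·12 ≡ 1.
  x = λ² - 36 - 36 = 1 - 72 ≡ 11; y = λ·(36 - 11) - 12 ≡ 13. → (11, 13)
3P: (11, 13) + (36, 12). λ = (12 - 13)/(36 - 11) ≡ 40/25 mod 41. 25⁻¹ ≡ 23 (mod 41), so λ ≡ 18.
  x = λ² - 11 - 36 = 324 - 47 ≡ 31; y = λ·(11 - 31) - 13 ≡ 37. → (31, 37)
4P: (31, 37) + (36, 12). λ = (12 - 37)/(36 - 31) ≡ 16/5 mod 41. 5⁻¹ ≡ 33 (mod 41) since 5·33 = 165 ≡ 1, so λ ≡ 36.
  x = λ² - 31 - 36 = 1296 - 67 ≡ 40; y = λ·(31 - 40) - 37 ≡ 8. → (40, 8)
5P: (40, 8) + (36, 12). λ = (12 - 8)/(36 - 40) ≡ 4/37 mod 41. 37⁻¹ ≡ 10 (mod 41), so λ ≡ 40.
  x = λ² - 40 - 36 = 1600 - 76 ≡ 7; y = λ·(40 - 7) - 8 ≡ 0. → (7, 0)
6P: (7, 0) + (36, 12). λ = (12 - 0)/(36 - 7) ≡ 12/29 mod 41. 29⁻¹ ≡ 17 (mod 41) since 29·17 = 493 ≡ 1, so λ ≡ 40.
  x = λ² - 7 - 36 = 1600 - 43 ≡ 40; y = λ·(7 - 40) - 0 ≡ 33. → (40, 33)
7P: (40, 33) + (36, 12). λ = (12 - 33)/(36 - 40) ≡ 20/37 mod 41. 37⁻¹ ≡ 10 (mod 41) since 37·10 = 370 ≡ 1, so λ ≡ 36.
  x = λ² - 40 - 36 = 1296 - 76 ≡ 31; y = λ·(40 - 31) - 33 ≡ 4. → (31, 4)
8P: (31, 4) + (36, 12). λ = (12 - 4)/(36 - 31) ≡ 8/5 mod 41. 5⁻¹ ≡ 33 (mod 41), so λ ≡ 18.
  x = λ² - 31 - 36 = 324 - 67 ≡ 11; y = λ·(31 - 11) - 4 ≡ 28. → (11, 28)
9P: (11, 28) + (36, 12). λ = (12 - 28)/(36 - 11) ≡ 25/25 mod 41. 25⁻¹ ≡ 23 (mod 41), so λ ≡ 1.
  x = λ² - 11 - 36 = 1 - 47 ≡ 36; y = λ·(11 - 36) - 28 ≡ 29. → (36, 29)
10P: (36, 29) + (36, 12): same x and y₁ ≡ -y₂, so the sum is ∞.
10P = ∞, so the order is 10.

10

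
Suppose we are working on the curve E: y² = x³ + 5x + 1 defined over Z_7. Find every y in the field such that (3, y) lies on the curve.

1, 6

x³ + 5x + 1 = 43 ≡ 1 (mod 7).
Square roots of 1 mod 7: 1 and 6 (since 1² = 1 ≡ 1).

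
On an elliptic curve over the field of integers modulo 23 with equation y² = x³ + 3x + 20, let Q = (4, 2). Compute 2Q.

(18, 15)

tangent at (4, 2): λ = (3·4² + 3)/(2·2) ≡ 5/4. 4⁻¹ ≡ 6 (mod 23) since 4·6 = 24 ≡ 1, so λ ≡ 5·6 ≡ 7.
  x = λ² - 4 - 4 = 49 - 8 ≡ 18; y = λ·(4 - 18) - 2 ≡ 15. → (18, 15)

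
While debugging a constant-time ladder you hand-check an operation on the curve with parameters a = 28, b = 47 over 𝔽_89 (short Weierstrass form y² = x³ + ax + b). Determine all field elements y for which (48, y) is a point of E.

x³ + 28x + 47 = 111983 ≡ 21 (mod 89).
Square roots of 21 mod 89: 33 and 56 (since 33² = 1089 ≡ 21).

33, 56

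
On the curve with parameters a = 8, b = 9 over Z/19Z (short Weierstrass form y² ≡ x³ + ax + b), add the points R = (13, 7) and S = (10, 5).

(7, 16)

(13, 7) + (10, 5). λ = (5 - 7)/(10 - 13) ≡ 17/16 mod 19. 16⁻¹ ≡ 6 (mod 19), so λ ≡ 7.
  x = λ² - 13 - 10 = 49 - 23 ≡ 7; y = λ·(13 - 7) - 7 ≡ 16. → (7, 16)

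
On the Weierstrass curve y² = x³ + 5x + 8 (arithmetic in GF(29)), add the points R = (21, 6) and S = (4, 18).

(5, 10)

(21, 6) + (4, 18). λ = (18 - 6)/(4 - 21) ≡ 12/12 mod 29. 12⁻¹ ≡ 17 (mod 29), so λ ≡ 1.
  x = λ² - 21 - 4 = 1 - 25 ≡ 5; y = λ·(21 - 5) - 6 ≡ 10. → (5, 10)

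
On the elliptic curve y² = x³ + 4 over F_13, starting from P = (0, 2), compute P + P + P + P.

Repeated addition: build up to 4P.
2P: tangent at (0, 2): λ = (3·0² + 0)/(2·2) ≡ 0/4. 4⁻¹ ≡ 10 (mod 13), so λ ≡ 0·10 ≡ 0.
  x = λ² - 0 - 0 = 0 - 0 ≡ 0; y = λ·(0 - 0) - 2 ≡ 11. → (0, 11)
3P: (0, 11) + (0, 2): same x and y₁ ≡ -y₂, so the sum is the point at infinity.
4P: the point at infinity + (0, 2) = (0, 2) (identity).

(0, 2)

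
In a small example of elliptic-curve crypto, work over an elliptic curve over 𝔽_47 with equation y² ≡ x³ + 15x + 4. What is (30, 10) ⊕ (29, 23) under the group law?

(30, 10) + (29, 23). λ = (23 - 10)/(29 - 30) ≡ 13/46 mod 47. 46⁻¹ ≡ 46 (mod 47), so λ ≡ 34.
  x = λ² - 30 - 29 = 1156 - 59 ≡ 16; y = λ·(30 - 16) - 10 ≡ 43. → (16, 43)

(16, 43)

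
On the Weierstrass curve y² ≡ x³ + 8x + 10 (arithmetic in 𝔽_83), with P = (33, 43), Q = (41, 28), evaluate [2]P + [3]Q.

(69, 68)

First 2P:
Repeated addition: build up to 2P.
2P: tangent at (33, 43): λ = (3·33² + 8)/(2·43) ≡ 38/3. 3⁻¹ ≡ 28 (mod 83) since 3·28 = 84 ≡ 1, so λ ≡ 38·28 ≡ 68.
  x = λ² - 33 - 33 = 4624 - 66 ≡ 76; y = λ·(33 - 76) - 43 ≡ 21. → (76, 21)
2P = (76, 21).
Next 3Q:
Repeated addition: build up to 3Q.
2Q: tangent at (41, 28): λ = (3·41² + 8)/(2·28) ≡ 71/56. 56⁻¹ ≡ 43 (mod 83) since 56·43 = 2408 ≡ 1, so λ ≡ 71·43 ≡ 65.
  x = λ² - 41 - 41 = 4225 - 82 ≡ 76; y = λ·(41 - 76) - 28 ≡ 21. → (76, 21)
3Q: (76, 21) + (41, 28). λ = (28 - 21)/(41 - 76) ≡ 7/48 mod 83. 48⁻¹ ≡ 64 (mod 83) since 48·64 = 3072 ≡ 1, so λ ≡ 33.
  x = λ² - 76 - 41 = 1089 - 117 ≡ 59; y = λ·(76 - 59) - 21 ≡ 42. → (59, 42)
3Q = (59, 42).
Finally 2P + 3Q:
(76, 21) + (59, 42). λ = (42 - 21)/(59 - 76) ≡ 21/66 mod 83. 66⁻¹ ≡ 39 (mod 83), so λ ≡ 72.
  x = λ² - 76 - 59 = 5184 - 135 ≡ 69; y = λ·(76 - 69) - 21 ≡ 68. → (69, 68)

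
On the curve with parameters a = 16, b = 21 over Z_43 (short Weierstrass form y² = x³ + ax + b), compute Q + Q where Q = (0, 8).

tangent at (0, 8): λ = (3·0² + 16)/(2·8) ≡ 16/16. 16⁻¹ ≡ 35 (mod 43), so λ ≡ 16·35 ≡ 1.
  x = λ² - 0 - 0 = 1 - 0 ≡ 1; y = λ·(0 - 1) - 8 ≡ 34. → (1, 34)

(1, 34)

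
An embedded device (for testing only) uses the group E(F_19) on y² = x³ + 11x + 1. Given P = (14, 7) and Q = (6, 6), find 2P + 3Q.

First 2P:
Repeated addition: build up to 2P.
2P: tangent at (14, 7): λ = (3·14² + 11)/(2·7) ≡ 10/14. 14⁻¹ ≡ 15 (mod 19) since 14·15 = 210 ≡ 1, so λ ≡ 10·15 ≡ 17.
  x = λ² - 14 - 14 = 289 - 28 ≡ 14; y = λ·(14 - 14) - 7 ≡ 12. → (14, 12)
2P = (14, 12).
Next 3Q:
Repeated addition: build up to 3Q.
2Q: tangent at (6, 6): λ = (3·6² + 11)/(2·6) ≡ 5/12. 12⁻¹ ≡ 8 (mod 19), so λ ≡ 5·8 ≡ 2.
  x = λ² - 6 - 6 = 4 - 12 ≡ 11; y = λ·(6 - 11) - 6 ≡ 3. → (11, 3)
3Q: (11, 3) + (6, 6). λ = (6 - 3)/(6 - 11) ≡ 3/14 mod 19. 14⁻¹ ≡ 15 (mod 19) since 14·15 = 210 ≡ 1, so λ ≡ 7.
  x = λ² - 11 - 6 = 49 - 17 ≡ 13; y = λ·(11 - 13) - 3 ≡ 2. → (13, 2)
3Q = (13, 2).
Finally 2P + 3Q:
(14, 12) + (13, 2). λ = (2 - 12)/(13 - 14) ≡ 9/18 mod 19. 18⁻¹ ≡ 18 (mod 19), so λ ≡ 10.
  x = λ² - 14 - 13 = 100 - 27 ≡ 16; y = λ·(14 - 16) - 12 ≡ 6. → (16, 6)

(16, 6)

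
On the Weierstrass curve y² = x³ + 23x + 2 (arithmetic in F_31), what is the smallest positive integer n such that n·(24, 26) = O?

2P: tangent at (24, 26): λ = (3·24² + 23)/(2·26) ≡ 15/21. 21⁻¹ ≡ 3 (mod 31) since 21·3 = 63 ≡ 1, so λ ≡ 15·3 ≡ 14.
  x = λ² - 24 - 24 = 196 - 48 ≡ 24; y = λ·(24 - 24) - 26 ≡ 5. → (24, 5)
3P: (24, 5) + (24, 26): same x and y₁ ≡ -y₂, so the sum is O.
3P = O, so the order is 3.

3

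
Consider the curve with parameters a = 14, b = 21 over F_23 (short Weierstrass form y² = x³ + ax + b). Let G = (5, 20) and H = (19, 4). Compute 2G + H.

First 2G:
Repeated addition: build up to 2G.
2G: tangent at (5, 20): λ = (3·5² + 14)/(2·20) ≡ 20/17. 17⁻¹ ≡ 19 (mod 23), so λ ≡ 20·19 ≡ 12.
  x = λ² - 5 - 5 = 144 - 10 ≡ 19; y = λ·(5 - 19) - 20 ≡ 19. → (19, 19)
2G = (19, 19).
Finally 2G + H:
(19, 19) + (19, 4): same x and y₁ ≡ -y₂, so the sum is O.

O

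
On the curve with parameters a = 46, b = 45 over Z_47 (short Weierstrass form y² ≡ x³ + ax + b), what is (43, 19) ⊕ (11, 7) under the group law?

(35, 31)

(43, 19) + (11, 7). λ = (7 - 19)/(11 - 43) ≡ 35/15 mod 47. 15⁻¹ ≡ 22 (mod 47), so λ ≡ 18.
  x = λ² - 43 - 11 = 324 - 54 ≡ 35; y = λ·(43 - 35) - 19 ≡ 31. → (35, 31)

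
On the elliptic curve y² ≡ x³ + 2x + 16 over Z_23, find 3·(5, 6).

(20, 12)

Write P = (5, 6).
Repeated addition: build up to 3P.
2P: tangent at (5, 6): λ = (3·5² + 2)/(2·6) ≡ 8/12. 12⁻¹ ≡ 2 (mod 23) since 12·2 = 24 ≡ 1, so λ ≡ 8·2 ≡ 16.
  x = λ² - 5 - 5 = 256 - 10 ≡ 16; y = λ·(5 - 16) - 6 ≡ 2. → (16, 2)
3P: (16, 2) + (5, 6). λ = (6 - 2)/(5 - 16) ≡ 4/12 mod 23. 12⁻¹ ≡ 2 (mod 23), so λ ≡ 8.
  x = λ² - 16 - 5 = 64 - 21 ≡ 20; y = λ·(16 - 20) - 2 ≡ 12. → (20, 12)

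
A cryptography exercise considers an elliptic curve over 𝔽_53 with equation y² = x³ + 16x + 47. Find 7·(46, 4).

(11, 32)

Write Q = (46, 4).
Double-and-add on 7 = (111)₂. Start with Q = (46, 4) for the leading 1-bit.
double: tangent at (46, 4): λ = (3·46² + 16)/(2·4) ≡ 4/8. 8⁻¹ ≡ 20 (mod 53) since 8·20 = 160 ≡ 1, so λ ≡ 4·20 ≡ 27.
  x = λ² - 46 - 46 = 729 - 92 ≡ 1; y = λ·(46 - 1) - 4 ≡ 45. → (1, 45)
add Q: (1, 45) + (46, 4). λ = (4 - 45)/(46 - 1) ≡ 12/45 mod 53. 45⁻¹ ≡ 33 (mod 53) since 45·33 = 1485 ≡ 1, so λ ≡ 25.
  x = λ² - 1 - 46 = 625 - 47 ≡ 48; y = λ·(1 - 48) - 45 ≡ 52. → (48, 52)
double: tangent at (48, 52): λ = (3·48² + 16)/(2·52) ≡ 38/51. 51⁻¹ ≡ 26 (mod 53) since 51·26 = 1326 ≡ 1, so λ ≡ 38·26 ≡ 34.
  x = λ² - 48 - 48 = 1156 - 96 ≡ 0; y = λ·(48 - 0) - 52 ≡ 43. → (0, 43)
add Q: (0, 43) + (46, 4). λ = (4 - 43)/(46 - 0) ≡ 14/46 mod 53. 46⁻¹ ≡ 15 (mod 53), so λ ≡ 51.
  x = λ² - 0 - 46 = 2601 - 46 ≡ 11; y = λ·(0 - 11) - 43 ≡ 32. → (11, 32)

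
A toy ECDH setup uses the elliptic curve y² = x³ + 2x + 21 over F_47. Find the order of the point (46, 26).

9

2P: tangent at (46, 26): λ = (3·46² + 2)/(2·26) ≡ 5/5. 5⁻¹ ≡ 19 (mod 47), so λ ≡ 5·19 ≡ 1.
  x = λ² - 46 - 46 = 1 - 92 ≡ 3; y = λ·(46 - 3) - 26 ≡ 17. → (3, 17)
3P: (3, 17) + (46, 26). λ = (26 - 17)/(46 - 3) ≡ 9/43 mod 47. 43⁻¹ ≡ 35 (mod 47) since 43·35 = 1505 ≡ 1, so λ ≡ 33.
  x = λ² - 3 - 46 = 1089 - 49 ≡ 6; y = λ·(3 - 6) - 17 ≡ 25. → (6, 25)
4P: (6, 25) + (46, 26). λ = (26 - 25)/(46 - 6) ≡ 1/40 mod 47. 40⁻¹ ≡ 20 (mod 47) since 40·20 = 800 ≡ 1, so λ ≡ 20.
  x = λ² - 6 - 46 = 400 - 52 ≡ 19; y = λ·(6 - 19) - 25 ≡ 44. → (19, 44)
5P: (19, 44) + (46, 26). λ = (26 - 44)/(46 - 19) ≡ 29/27 mod 47. 27⁻¹ ≡ 7 (mod 47), so λ ≡ 15.
  x = λ² - 19 - 46 = 225 - 65 ≡ 19; y = λ·(19 - 19) - 44 ≡ 3. → (19, 3)
6P: (19, 3) + (46, 26). λ = (26 - 3)/(46 - 19) ≡ 23/27 mod 47. 27⁻¹ ≡ 7 (mod 47) since 27·7 = 189 ≡ 1, so λ ≡ 20.
  x = λ² - 19 - 46 = 400 - 65 ≡ 6; y = λ·(19 - 6) - 3 ≡ 22. → (6, 22)
7P: (6, 22) + (46, 26). λ = (26 - 22)/(46 - 6) ≡ 4/40 mod 47. 40⁻¹ ≡ 20 (mod 47), so λ ≡ 33.
  x = λ² - 6 - 46 = 1089 - 52 ≡ 3; y = λ·(6 - 3) - 22 ≡ 30. → (3, 30)
8P: (3, 30) + (46, 26). λ = (26 - 30)/(46 - 3) ≡ 43/43 mod 47. 43⁻¹ ≡ 35 (mod 47), so λ ≡ 1.
  x = λ² - 3 - 46 = 1 - 49 ≡ 46; y = λ·(3 - 46) - 30 ≡ 21. → (46, 21)
9P: (46, 21) + (46, 26): same x and y₁ ≡ -y₂, so the sum is ∞.
9P = ∞, so the order is 9.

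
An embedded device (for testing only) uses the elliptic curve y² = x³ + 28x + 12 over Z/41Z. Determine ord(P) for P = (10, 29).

2P: tangent at (10, 29): λ = (3·10² + 28)/(2·29) ≡ 0/17. 17⁻¹ ≡ 29 (mod 41) since 17·29 = 493 ≡ 1, so λ ≡ 0·29 ≡ 0.
  x = λ² - 10 - 10 = 0 - 20 ≡ 21; y = λ·(10 - 21) - 29 ≡ 12. → (21, 12)
3P: (21, 12) + (10, 29). λ = (29 - 12)/(10 - 21) ≡ 17/30 mod 41. 30⁻¹ ≡ 26 (mod 41), so λ ≡ 32.
  x = λ² - 21 - 10 = 1024 - 31 ≡ 9; y = λ·(21 - 9) - 12 ≡ 3. → (9, 3)
4P: (9, 3) + (10, 29). λ = (29 - 3)/(10 - 9) ≡ 26/1 mod 41. 1⁻¹ ≡ 1 (mod 41) since 1·1 = 1 ≡ 1, so λ ≡ 26.
  x = λ² - 9 - 10 = 676 - 19 ≡ 1; y = λ·(9 - 1) - 3 ≡ 0. → (1, 0)
5P: (1, 0) + (10, 29). λ = (29 - 0)/(10 - 1) ≡ 29/9 mod 41. 9⁻¹ ≡ 32 (mod 41) since 9·32 = 288 ≡ 1, so λ ≡ 26.
  x = λ² - 1 - 10 = 676 - 11 ≡ 9; y = λ·(1 - 9) - 0 ≡ 38. → (9, 38)
6P: (9, 38) + (10, 29). λ = (29 - 38)/(10 - 9) ≡ 32/1 mod 41. 1⁻¹ ≡ 1 (mod 41), so λ ≡ 32.
  x = λ² - 9 - 10 = 1024 - 19 ≡ 21; y = λ·(9 - 21) - 38 ≡ 29. → (21, 29)
7P: (21, 29) + (10, 29). λ = (29 - 29)/(10 - 21) ≡ 0/30 mod 41. 30⁻¹ ≡ 26 (mod 41) since 30·26 = 780 ≡ 1, so λ ≡ 0.
  x = λ² - 21 - 10 = 0 - 31 ≡ 10; y = λ·(21 - 10) - 29 ≡ 12. → (10, 12)
8P: (10, 12) + (10, 29): same x and y₁ ≡ -y₂, so the sum is O.
8P = O, so the order is 8.

8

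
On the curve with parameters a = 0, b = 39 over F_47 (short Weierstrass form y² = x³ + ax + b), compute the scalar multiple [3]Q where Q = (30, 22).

Repeated addition: build up to 3Q.
2Q: tangent at (30, 22): λ = (3·30² + 0)/(2·22) ≡ 21/44. 44⁻¹ ≡ 31 (mod 47), so λ ≡ 21·31 ≡ 40.
  x = λ² - 30 - 30 = 1600 - 60 ≡ 36; y = λ·(30 - 36) - 22 ≡ 20. → (36, 20)
3Q: (36, 20) + (30, 22). λ = (22 - 20)/(30 - 36) ≡ 2/41 mod 47. 41⁻¹ ≡ 39 (mod 47), so λ ≡ 31.
  x = λ² - 36 - 30 = 961 - 66 ≡ 2; y = λ·(36 - 2) - 20 ≡ 0. → (2, 0)

(2, 0)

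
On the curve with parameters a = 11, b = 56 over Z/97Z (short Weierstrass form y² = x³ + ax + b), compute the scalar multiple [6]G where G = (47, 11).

(96, 74)

Repeated addition: build up to 6G.
2G: tangent at (47, 11): λ = (3·47² + 11)/(2·11) ≡ 42/22. 22⁻¹ ≡ 75 (mod 97) since 22·75 = 1650 ≡ 1, so λ ≡ 42·75 ≡ 46.
  x = λ² - 47 - 47 = 2116 - 94 ≡ 82; y = λ·(47 - 82) - 11 ≡ 28. → (82, 28)
3G: (82, 28) + (47, 11). λ = (11 - 28)/(47 - 82) ≡ 80/62 mod 97. 62⁻¹ ≡ 36 (mod 97) since 62·36 = 2232 ≡ 1, so λ ≡ 67.
  x = λ² - 82 - 47 = 4489 - 129 ≡ 92; y = λ·(82 - 92) - 28 ≡ 78. → (92, 78)
4G: (92, 78) + (47, 11). λ = (11 - 78)/(47 - 92) ≡ 30/52 mod 97. 52⁻¹ ≡ 28 (mod 97), so λ ≡ 64.
  x = λ² - 92 - 47 = 4096 - 139 ≡ 77; y = λ·(92 - 77) - 78 ≡ 9. → (77, 9)
5G: (77, 9) + (47, 11). λ = (11 - 9)/(47 - 77) ≡ 2/67 mod 97. 67⁻¹ ≡ 42 (mod 97), so λ ≡ 84.
  x = λ² - 77 - 47 = 7056 - 124 ≡ 45; y = λ·(77 - 45) - 9 ≡ 60. → (45, 60)
6G: (45, 60) + (47, 11). λ = (11 - 60)/(47 - 45) ≡ 48/2 mod 97. 2⁻¹ ≡ 49 (mod 97) since 2·49 = 98 ≡ 1, so λ ≡ 24.
  x = λ² - 45 - 47 = 576 - 92 ≡ 96; y = λ·(45 - 96) - 60 ≡ 74. → (96, 74)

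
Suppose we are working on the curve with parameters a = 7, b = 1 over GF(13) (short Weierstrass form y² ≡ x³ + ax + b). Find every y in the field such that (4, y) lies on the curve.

none

x³ + 7x + 1 = 93 ≡ 2 (mod 13).
2 is a non-residue mod 13; no y exists.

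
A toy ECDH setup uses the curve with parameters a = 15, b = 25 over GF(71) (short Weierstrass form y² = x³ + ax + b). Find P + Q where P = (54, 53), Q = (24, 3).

(54, 53) + (24, 3). λ = (3 - 53)/(24 - 54) ≡ 21/41 mod 71. 41⁻¹ ≡ 26 (mod 71), so λ ≡ 49.
  x = λ² - 54 - 24 = 2401 - 78 ≡ 51; y = λ·(54 - 51) - 53 ≡ 23. → (51, 23)

(51, 23)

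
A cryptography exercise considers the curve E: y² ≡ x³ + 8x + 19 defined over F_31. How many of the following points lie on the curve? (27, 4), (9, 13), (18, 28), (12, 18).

3

(27, 4): 4² ≡ 16, rhs ≡ 16 → on.
(9, 13): 13² ≡ 14, rhs ≡ 14 → on.
(18, 28): 28² ≡ 9, rhs ≡ 12 → off.
(12, 18): 18² ≡ 14, rhs ≡ 14 → on.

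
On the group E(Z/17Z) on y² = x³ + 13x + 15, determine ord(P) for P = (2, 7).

6

2P: tangent at (2, 7): λ = (3·2² + 13)/(2·7) ≡ 8/14. 14⁻¹ ≡ 11 (mod 17) since 14·11 = 154 ≡ 1, so λ ≡ 8·11 ≡ 3.
  x = λ² - 2 - 2 = 9 - 4 ≡ 5; y = λ·(2 - 5) - 7 ≡ 1. → (5, 1)
3P: (5, 1) + (2, 7). λ = (7 - 1)/(2 - 5) ≡ 6/14 mod 17. 14⁻¹ ≡ 11 (mod 17) since 14·11 = 154 ≡ 1, so λ ≡ 15.
  x = λ² - 5 - 2 = 225 - 7 ≡ 14; y = λ·(5 - 14) - 1 ≡ 0. → (14, 0)
4P: (14, 0) + (2, 7). λ = (7 - 0)/(2 - 14) ≡ 7/5 mod 17. 5⁻¹ ≡ 7 (mod 17) since 5·7 = 35 ≡ 1, so λ ≡ 15.
  x = λ² - 14 - 2 = 225 - 16 ≡ 5; y = λ·(14 - 5) - 0 ≡ 16. → (5, 16)
5P: (5, 16) + (2, 7). λ = (7 - 16)/(2 - 5) ≡ 8/14 mod 17. 14⁻¹ ≡ 11 (mod 17) since 14·11 = 154 ≡ 1, so λ ≡ 3.
  x = λ² - 5 - 2 = 9 - 7 ≡ 2; y = λ·(5 - 2) - 16 ≡ 10. → (2, 10)
6P: (2, 10) + (2, 7): same x and y₁ ≡ -y₂, so the sum is the point at infinity.
6P = the point at infinity, so the order is 6.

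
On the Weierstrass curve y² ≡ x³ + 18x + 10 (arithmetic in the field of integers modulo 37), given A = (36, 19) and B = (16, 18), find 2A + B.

First 2A:
Repeated addition: build up to 2A.
2A: tangent at (36, 19): λ = (3·36² + 18)/(2·19) ≡ 21/1. 1⁻¹ ≡ 1 (mod 37), so λ ≡ 21·1 ≡ 21.
  x = λ² - 36 - 36 = 441 - 72 ≡ 36; y = λ·(36 - 36) - 19 ≡ 18. → (36, 18)
2A = (36, 18).
Finally 2A + B:
(36, 18) + (16, 18). λ = (18 - 18)/(16 - 36) ≡ 0/17 mod 37. 17⁻¹ ≡ 24 (mod 37), so λ ≡ 0.
  x = λ² - 36 - 16 = 0 - 52 ≡ 22; y = λ·(36 - 22) - 18 ≡ 19. → (22, 19)

(22, 19)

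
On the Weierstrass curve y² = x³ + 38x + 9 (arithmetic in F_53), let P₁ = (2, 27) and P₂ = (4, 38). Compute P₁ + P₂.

(2, 27) + (4, 38). λ = (38 - 27)/(4 - 2) ≡ 11/2 mod 53. 2⁻¹ ≡ 27 (mod 53) since 2·27 = 54 ≡ 1, so λ ≡ 32.
  x = λ² - 2 - 4 = 1024 - 6 ≡ 11; y = λ·(2 - 11) - 27 ≡ 3. → (11, 3)

(11, 3)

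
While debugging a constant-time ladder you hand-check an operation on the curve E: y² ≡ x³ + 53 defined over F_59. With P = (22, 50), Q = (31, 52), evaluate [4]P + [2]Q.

(19, 3)

First 4P:
Repeated addition: build up to 4P.
2P: tangent at (22, 50): λ = (3·22² + 0)/(2·50) ≡ 36/41. 41⁻¹ ≡ 36 (mod 59), so λ ≡ 36·36 ≡ 57.
  x = λ² - 22 - 22 = 3249 - 44 ≡ 19; y = λ·(22 - 19) - 50 ≡ 3. → (19, 3)
3P: (19, 3) + (22, 50). λ = (50 - 3)/(22 - 19) ≡ 47/3 mod 59. 3⁻¹ ≡ 20 (mod 59), so λ ≡ 55.
  x = λ² - 19 - 22 = 3025 - 41 ≡ 34; y = λ·(19 - 34) - 3 ≡ 57. → (34, 57)
4P: (34, 57) + (22, 50). λ = (50 - 57)/(22 - 34) ≡ 52/47 mod 59. 47⁻¹ ≡ 54 (mod 59) since 47·54 = 2538 ≡ 1, so λ ≡ 35.
  x = λ² - 34 - 22 = 1225 - 56 ≡ 48; y = λ·(34 - 48) - 57 ≡ 43. → (48, 43)
4P = (48, 43).
Next 2Q:
Repeated addition: build up to 2Q.
2Q: tangent at (31, 52): λ = (3·31² + 0)/(2·52) ≡ 51/45. 45⁻¹ ≡ 21 (mod 59), so λ ≡ 51·21 ≡ 9.
  x = λ² - 31 - 31 = 81 - 62 ≡ 19; y = λ·(31 - 19) - 52 ≡ 56. → (19, 56)
2Q = (19, 56).
Finally 4P + 2Q:
(48, 43) + (19, 56). λ = (56 - 43)/(19 - 48) ≡ 13/30 mod 59. 30⁻¹ ≡ 2 (mod 59), so λ ≡ 26.
  x = λ² - 48 - 19 = 676 - 67 ≡ 19; y = λ·(48 - 19) - 43 ≡ 3. → (19, 3)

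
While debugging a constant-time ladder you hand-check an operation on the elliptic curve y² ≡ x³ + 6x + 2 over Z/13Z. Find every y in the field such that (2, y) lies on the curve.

3, 10

x³ + 6x + 2 = 22 ≡ 9 (mod 13).
Square roots of 9 mod 13: 3 and 10 (since 3² = 9 ≡ 9).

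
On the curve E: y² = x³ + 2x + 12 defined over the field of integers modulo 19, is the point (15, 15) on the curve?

yes

y² = 15² ≡ 16; x³ + 2x + 12 = 3417 ≡ 16 (mod 19). 16 = 16.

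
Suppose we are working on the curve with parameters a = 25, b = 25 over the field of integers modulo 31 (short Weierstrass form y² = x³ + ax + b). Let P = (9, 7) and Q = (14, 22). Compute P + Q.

(9, 7) + (14, 22). λ = (22 - 7)/(14 - 9) ≡ 15/5 mod 31. 5⁻¹ ≡ 25 (mod 31) since 5·25 = 125 ≡ 1, so λ ≡ 3.
  x = λ² - 9 - 14 = 9 - 23 ≡ 17; y = λ·(9 - 17) - 7 ≡ 0. → (17, 0)

(17, 0)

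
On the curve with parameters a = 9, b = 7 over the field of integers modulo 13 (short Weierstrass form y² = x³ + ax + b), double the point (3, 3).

tangent at (3, 3): λ = (3·3² + 9)/(2·3) ≡ 10/6. 6⁻¹ ≡ 11 (mod 13), so λ ≡ 10·11 ≡ 6.
  x = λ² - 3 - 3 = 36 - 6 ≡ 4; y = λ·(3 - 4) - 3 ≡ 4. → (4, 4)

(4, 4)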